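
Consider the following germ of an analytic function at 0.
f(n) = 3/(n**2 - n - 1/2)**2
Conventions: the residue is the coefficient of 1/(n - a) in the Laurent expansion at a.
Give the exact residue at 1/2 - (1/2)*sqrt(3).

The factor n**2 - n - 1/2 splits as (n - a)(n - a') with a = 1/2 - (1/2)*sqrt(3), a' = 1/2 + (1/2)*sqrt(3). At the order-2 pole a set g(n) = (n - a)^2*f(n) = [3] / (n - a')^2.
Order-2 pole: residue = g'(a); g'(1/2 - (1/2)*sqrt(3)) = (2/3)*sqrt(3), so the residue is (2/3)*sqrt(3).

The residue is (2/3)*sqrt(3).


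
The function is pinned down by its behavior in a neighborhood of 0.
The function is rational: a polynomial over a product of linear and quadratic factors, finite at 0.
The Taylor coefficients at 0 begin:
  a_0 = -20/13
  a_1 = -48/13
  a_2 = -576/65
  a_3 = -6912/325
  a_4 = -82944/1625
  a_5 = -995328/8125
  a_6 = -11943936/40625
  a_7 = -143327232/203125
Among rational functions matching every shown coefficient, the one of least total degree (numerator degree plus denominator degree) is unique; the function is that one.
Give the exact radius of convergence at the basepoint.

The radius of convergence is 5/12.

No rational of total degree below 1 reproduces all 8 coefficients; solving the [0/1] Pade equations on them gives f(μ) = 25/(39*(μ - 5/12)), whose expansion matches every shown term.
Denominator factor (μ - 5/12): pole of order 1 at 5/12, modulus 5/12.
The radius of convergence is the smallest modulus among the singular points: 5/12.


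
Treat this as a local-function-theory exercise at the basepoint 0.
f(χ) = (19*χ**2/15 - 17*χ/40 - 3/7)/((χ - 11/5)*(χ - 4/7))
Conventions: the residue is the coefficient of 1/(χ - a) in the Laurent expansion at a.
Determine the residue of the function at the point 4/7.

At the order-1 pole 4/7 set g(χ) = (χ - (4/7))*f(χ) = (19*χ**2/15 - 17*χ/40 - 3/7)/(χ - 11/5).
Simple pole: residue = g(a) at a = 4/7, which is 379/2394.

The residue is 379/2394.


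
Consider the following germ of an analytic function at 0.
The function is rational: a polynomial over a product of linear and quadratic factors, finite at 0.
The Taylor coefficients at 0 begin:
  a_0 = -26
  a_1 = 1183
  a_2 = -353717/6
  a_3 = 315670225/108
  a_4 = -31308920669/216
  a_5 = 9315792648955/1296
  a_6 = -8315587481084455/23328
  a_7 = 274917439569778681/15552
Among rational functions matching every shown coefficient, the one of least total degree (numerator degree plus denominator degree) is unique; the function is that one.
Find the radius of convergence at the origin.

No rational of total degree below 5 reproduces all 8 coefficients; solving the [0/5] Pade equations on them gives f(ρ) = -39/(16*(ρ - 3/4)**3*(ρ**2 - 11*ρ - 2/9)), whose expansion matches every shown term.
Denominator factor (ρ - 3/4)^3: pole of order 3 at 3/4, modulus 3/4.
Denominator factor (ρ**2 - 11*ρ - 2/9): discriminant 1097/9, real irrational roots 11/2 + (1/6)*sqrt(1097) and 11/2 - (1/6)*sqrt(1097); poles of order 1, moduli 11/2 + (1/6)*sqrt(1097) and -11/2 + (1/6)*sqrt(1097).
The radius of convergence is the smallest modulus among the singular points: -11/2 + (1/6)*sqrt(1097).

The radius of convergence is -11/2 + (1/6)*sqrt(1097).


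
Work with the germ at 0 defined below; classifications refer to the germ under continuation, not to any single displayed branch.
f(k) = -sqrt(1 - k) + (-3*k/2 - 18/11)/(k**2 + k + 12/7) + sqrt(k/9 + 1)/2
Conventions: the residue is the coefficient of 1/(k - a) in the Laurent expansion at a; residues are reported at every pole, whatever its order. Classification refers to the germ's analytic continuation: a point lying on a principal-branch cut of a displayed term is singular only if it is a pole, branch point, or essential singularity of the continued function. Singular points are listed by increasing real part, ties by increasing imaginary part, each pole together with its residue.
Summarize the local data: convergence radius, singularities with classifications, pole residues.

Denominator factor (k**2 + k + 12/7): discriminant -41/7, complex-conjugate roots (-1/2) + ((1/14)*sqrt(287))*i and (-1/2) - ((1/14)*sqrt(287))*i; poles of order 1, moduli (2/7)*sqrt(21) and (2/7)*sqrt(21).
Branch term (-1)*sqrt(1 - k/(1)): its argument vanishes at k = 1, a square-root branch point, modulus 1.
Branch term (1/2)*sqrt(1 - k/(-9)): its argument vanishes at k = -9, a square-root branch point, modulus 9.
The radius of convergence is the smallest modulus among the singular points: 1.
The branch terms are analytic at (-1/2) - ((1/14)*sqrt(287))*i and contribute nothing to the residue; only the rational part matters.
The factor k**2 + k + 12/7 splits as (k - a)(k - a') with a = (-1/2) - ((1/14)*sqrt(287))*i, a' = (-1/2) + ((1/14)*sqrt(287))*i. At the order-1 pole a set g(k) = (k - a)*(rational part) = [-3*k/2 - 18/11] / (k - a').
Simple pole: residue = g(a) at a = (-1/2) - ((1/14)*sqrt(287))*i, which is (-3/4) - ((39/1804)*sqrt(287))*i.
The branch terms are analytic at (-1/2) + ((1/14)*sqrt(287))*i and contribute nothing to the residue; only the rational part matters.
The factor k**2 + k + 12/7 splits as (k - a)(k - a') with a = (-1/2) + ((1/14)*sqrt(287))*i, a' = (-1/2) - ((1/14)*sqrt(287))*i. At the order-1 pole a set g(k) = (k - a)*(rational part) = [-3*k/2 - 18/11] / (k - a').
Simple pole: residue = g(a) at a = (-1/2) + ((1/14)*sqrt(287))*i, which is (-3/4) + ((39/1804)*sqrt(287))*i.
List the singular points by increasing real part (a conjugate pair: the negative imaginary part first).

Radius of convergence at 0: 1.
At -9: an algebraic (square-root) branch point.
At (-1/2) - ((1/14)*sqrt(287))*i: a pole of order 1; residue (-3/4) - ((39/1804)*sqrt(287))*i.
At (-1/2) + ((1/14)*sqrt(287))*i: a pole of order 1; residue (-3/4) + ((39/1804)*sqrt(287))*i.
At 1: an algebraic (square-root) branch point.


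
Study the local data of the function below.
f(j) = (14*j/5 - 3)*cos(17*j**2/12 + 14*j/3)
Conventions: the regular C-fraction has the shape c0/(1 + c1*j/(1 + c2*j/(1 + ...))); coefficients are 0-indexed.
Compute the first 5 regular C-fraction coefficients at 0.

Taylor coefficients (expand at 0): a_0 = -3, a_1 = 14/5, a_2 = 98/3, a_3 = -959/90, a_4 = -969209/12960.
c0 = a_0 = -3. Peel one level at a time: if S = 1 + c*j/S' with S'(0) = 1, then c is the j-coefficient of S and S' = c*j/(S - 1).
S_1 = c0/f = 1 + (14/15)*j + (294/25)*j^2 + ...; c1 = 14/15.
S_2 = c1*j/(S_1 - 1) = 1 + (-63/5)*j + (1679/12)*j^2 + ...; c2 = -63/5.
S_3 = c2*j/(S_2 - 1) = 1 + (8395/756)*j + (-17481055/2286144)*j^2 + ...; c3 = 8395/756.
S_4 = c3*j/(S_3 - 1) = 1 + (3496211/5077296)*j + ...; c4 = 3496211/5077296.

The regular C-fraction coefficients are [-3, 14/15, -63/5, 8395/756, 3496211/5077296].


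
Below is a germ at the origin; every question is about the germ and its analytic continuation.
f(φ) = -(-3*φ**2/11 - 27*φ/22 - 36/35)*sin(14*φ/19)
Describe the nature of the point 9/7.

There is no denominator, hence no pole anywhere.
The factor -sin(14*φ/19) is entire.
So the germ continues analytically to 9/7.

The point is a regular point.


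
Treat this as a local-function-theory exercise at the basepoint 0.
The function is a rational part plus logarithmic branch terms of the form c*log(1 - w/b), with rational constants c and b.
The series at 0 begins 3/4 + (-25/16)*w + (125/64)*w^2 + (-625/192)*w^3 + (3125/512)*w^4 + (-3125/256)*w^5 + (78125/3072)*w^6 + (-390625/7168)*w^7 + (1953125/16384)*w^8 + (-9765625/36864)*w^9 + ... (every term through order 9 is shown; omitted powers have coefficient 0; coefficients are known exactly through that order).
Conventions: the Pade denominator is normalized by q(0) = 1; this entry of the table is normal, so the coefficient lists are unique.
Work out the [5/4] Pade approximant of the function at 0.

Taylor coefficients needed (read off): a_0 = 3/4, a_1 = -25/16, a_2 = 125/64, a_3 = -625/192, a_4 = 3125/512, a_5 = -3125/256, a_6 = 78125/3072, a_7 = -390625/7168, a_8 = 1953125/16384, a_9 = -9765625/36864.
Write the denominator as Q(w) = 1 + q1*w + q2*w^2 + q3*w^3 + q4*w^4. Requiring Q*f - P = O(w^10) with deg P <= 5 kills the coefficients of w^6..w^9 in Q*f:
  w^6: a_6 + q1*a_5 + q2*a_4 + q3*a_3 + q4*a_2 = 0, i.e. 78125/3072 + (-3125/256)*q1 + (3125/512)*q2 + (-625/192)*q3 + (125/64)*q4 = 0.
  w^7: a_7 + q1*a_6 + q2*a_5 + q3*a_4 + q4*a_3 = 0, i.e. -390625/7168 + (78125/3072)*q1 + (-3125/256)*q2 + (3125/512)*q3 + (-625/192)*q4 = 0.
  w^8: a_8 + q1*a_7 + q2*a_6 + q3*a_5 + q4*a_4 = 0, i.e. 1953125/16384 + (-390625/7168)*q1 + (78125/3072)*q2 + (-3125/256)*q3 + (3125/512)*q4 = 0.
  w^9: a_9 + q1*a_8 + q2*a_7 + q3*a_6 + q4*a_5 = 0, i.e. -9765625/36864 + (1953125/16384)*q1 + (-390625/7168)*q2 + (78125/3072)*q3 + (-3125/256)*q4 = 0.
Solving this linear system: q1 = 50/9, q2 = 125/12, q3 = 625/84, q4 = 3125/2016.
The numerator is Q*f truncated at degree 5: P0 = a_0 = 3/4; P1 = a_1 + q1*a_0 = 125/48; P2 = a_2 + q1*a_1 + q2*a_0 = 625/576; P3 = a_3 + q1*a_2 + q2*a_1 + q3*a_0 = -3125/1008; P4 = a_4 + q1*a_3 + q2*a_2 + q3*a_1 + q4*a_0 = -203125/96768; P5 = a_5 + q1*a_4 + q2*a_3 + q3*a_2 + q4*a_1 = -3125/32256.

The Pade approximant has numerator coefficients [3/4, 125/48, 625/576, -3125/1008, -203125/96768, -3125/32256]; denominator coefficients [1, 50/9, 125/12, 625/84, 3125/2016].


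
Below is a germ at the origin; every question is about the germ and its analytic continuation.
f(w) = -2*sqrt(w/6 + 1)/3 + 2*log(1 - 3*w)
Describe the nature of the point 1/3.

The term (2)*log(1 - w/(1/3)) has argument 1 - 1/3/(1/3) = 0 at 1/3: a logarithmic (infinitely-sheeted) branch point; the remaining terms are analytic or single-valued there.

The point is a logarithmic branch point.


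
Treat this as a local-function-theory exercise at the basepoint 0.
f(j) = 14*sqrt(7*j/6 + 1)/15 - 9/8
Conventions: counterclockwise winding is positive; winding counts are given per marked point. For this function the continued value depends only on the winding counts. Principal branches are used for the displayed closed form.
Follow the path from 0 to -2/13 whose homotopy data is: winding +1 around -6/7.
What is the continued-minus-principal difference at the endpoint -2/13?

The rational part is single-valued and drops out of the difference; each branch term changes only by its own monodromy.
(14/15)*sqrt(1 - j/(-6/7)): winding +1 is odd, the square root flips sign, contributing -2*(14/15)*sqrt(1 - (-2/13)/(-6/7)) = -2*(14/15)*sqrt(32/39) = -(112/585)*sqrt(78).
Summing the contributions at j = -2/13 gives -(112/585)*sqrt(78).

Continued minus principal equals -(112/585)*sqrt(78).


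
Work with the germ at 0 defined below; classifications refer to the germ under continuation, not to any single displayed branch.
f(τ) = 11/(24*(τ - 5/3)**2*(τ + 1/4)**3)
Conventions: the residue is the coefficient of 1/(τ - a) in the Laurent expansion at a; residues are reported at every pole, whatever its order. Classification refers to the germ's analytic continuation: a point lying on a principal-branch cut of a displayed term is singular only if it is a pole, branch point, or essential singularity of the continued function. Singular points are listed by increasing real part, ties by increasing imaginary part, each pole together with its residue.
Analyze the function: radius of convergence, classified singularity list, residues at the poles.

Denominator factor (τ - 5/3)^2: pole of order 2 at 5/3, modulus 5/3.
Denominator factor (τ + 1/4)^3: pole of order 3 at -1/4, modulus 1/4.
The radius of convergence is the smallest modulus among the singular points: 1/4.
At the order-3 pole -1/4 set g(τ) = (τ - (-1/4))^3*f(τ) = 11/(24*(τ - 5/3)**2).
Order-3 pole: residue = g''(a)/2; g''(-1/4) = 57024/279841, so the residue is 28512/279841.
At the order-2 pole 5/3 set g(τ) = (τ - (5/3))^2*f(τ) = 11/(24*(τ + 1/4)**3).
Order-2 pole: residue = g'(a); g'(5/3) = -28512/279841, so the residue is -28512/279841.
List the singular points by increasing real part (a conjugate pair: the negative imaginary part first).

Radius of convergence at 0: 1/4.
At -1/4: a pole of order 3; residue 28512/279841.
At 5/3: a pole of order 2; residue -28512/279841.


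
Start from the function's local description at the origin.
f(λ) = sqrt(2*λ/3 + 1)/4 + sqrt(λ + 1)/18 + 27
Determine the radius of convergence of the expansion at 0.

The radius of convergence is 1.

Branch term (1/18)*sqrt(1 - λ/(-1)): its argument vanishes at λ = -1, a square-root branch point, modulus 1.
Branch term (1/4)*sqrt(1 - λ/(-3/2)): its argument vanishes at λ = -3/2, a square-root branch point, modulus 3/2.
The radius of convergence is the smallest modulus among the singular points: 1.


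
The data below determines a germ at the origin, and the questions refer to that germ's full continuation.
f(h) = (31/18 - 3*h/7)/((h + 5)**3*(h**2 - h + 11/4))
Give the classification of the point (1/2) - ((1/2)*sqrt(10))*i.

The denominator factor h**2 - h + 11/4 vanishes at (1/2) - ((1/2)*sqrt(10))*i and appears to the power 1; the numerator there equals (95/63) + ((3/14)*sqrt(10))*i, nonzero, and no other factor vanishes.
Hence a pole whose order is the multiplicity, 1.

The point is a pole of order 1.


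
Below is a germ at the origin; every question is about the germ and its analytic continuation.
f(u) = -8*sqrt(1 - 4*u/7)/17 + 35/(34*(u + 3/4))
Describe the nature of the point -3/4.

The point is a pole of order 1.

The denominator factor u + 3/4 vanishes at -3/4 and appears to the power 1; the numerator there equals 35/34, nonzero, and no other factor vanishes.
The branch terms are analytic at this point.
Hence a pole whose order is the multiplicity, 1.


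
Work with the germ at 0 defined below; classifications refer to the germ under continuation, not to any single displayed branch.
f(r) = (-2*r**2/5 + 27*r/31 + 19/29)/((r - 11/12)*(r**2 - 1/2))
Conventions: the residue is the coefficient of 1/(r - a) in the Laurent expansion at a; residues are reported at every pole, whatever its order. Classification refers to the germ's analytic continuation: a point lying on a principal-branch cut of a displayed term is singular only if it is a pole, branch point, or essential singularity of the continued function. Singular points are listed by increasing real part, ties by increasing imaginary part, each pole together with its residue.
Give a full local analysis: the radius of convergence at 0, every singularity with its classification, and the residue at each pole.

Radius of convergence at 0: (1/2)*sqrt(2).
At -(1/2)*sqrt(2): a pole of order 1; residue -405702/220255 + (275976/220255)*sqrt(2).
At (1/2)*sqrt(2): a pole of order 1; residue -405702/220255 - (275976/220255)*sqrt(2).
At 11/12: a pole of order 1; residue 723302/220255.

Denominator factor (r**2 - 1/2): discriminant 2, real irrational roots (1/2)*sqrt(2) and -(1/2)*sqrt(2); poles of order 1, moduli (1/2)*sqrt(2) and (1/2)*sqrt(2).
Denominator factor (r - 11/12): pole of order 1 at 11/12, modulus 11/12.
The radius of convergence is the smallest modulus among the singular points: (1/2)*sqrt(2).
The factor r**2 - 1/2 splits as (r - a)(r - a') with a = -(1/2)*sqrt(2), a' = (1/2)*sqrt(2). At the order-1 pole a set g(r) = (r - a)*f(r) = [(-2*r**2/5 + 27*r/31 + 19/29)/(r - 11/12)] / (r - a').
Simple pole: residue = g(a) at a = -(1/2)*sqrt(2), which is -405702/220255 + (275976/220255)*sqrt(2).
The factor r**2 - 1/2 splits as (r - a)(r - a') with a = (1/2)*sqrt(2), a' = -(1/2)*sqrt(2). At the order-1 pole a set g(r) = (r - a)*f(r) = [(-2*r**2/5 + 27*r/31 + 19/29)/(r - 11/12)] / (r - a').
Simple pole: residue = g(a) at a = (1/2)*sqrt(2), which is -405702/220255 - (275976/220255)*sqrt(2).
At the order-1 pole 11/12 set g(r) = (r - (11/12))*f(r) = (-2*r**2/5 + 27*r/31 + 19/29)/(r**2 - 1/2).
Simple pole: residue = g(a) at a = 11/12, which is 723302/220255.
List the singular points by increasing real part (a conjugate pair: the negative imaginary part first).


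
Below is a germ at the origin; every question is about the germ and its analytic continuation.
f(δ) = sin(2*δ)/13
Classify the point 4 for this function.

The point is a regular point.

There is no denominator, hence no pole anywhere.
The factor -sin(2*δ) is entire.
So the germ continues analytically to 4.


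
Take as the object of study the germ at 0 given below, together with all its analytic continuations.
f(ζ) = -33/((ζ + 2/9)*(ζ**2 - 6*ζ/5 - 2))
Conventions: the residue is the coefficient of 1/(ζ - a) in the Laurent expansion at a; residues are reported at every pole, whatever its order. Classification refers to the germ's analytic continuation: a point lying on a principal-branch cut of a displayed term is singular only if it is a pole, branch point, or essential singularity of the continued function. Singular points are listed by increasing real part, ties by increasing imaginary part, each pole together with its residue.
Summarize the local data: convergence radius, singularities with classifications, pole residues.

Radius of convergence at 0: 2/9.
At 3/5 - (1/5)*sqrt(59): a pole of order 1; residue -1215/124 - (4995/7316)*sqrt(59).
At -2/9: a pole of order 1; residue 1215/62.
At 3/5 + (1/5)*sqrt(59): a pole of order 1; residue -1215/124 + (4995/7316)*sqrt(59).

Denominator factor (ζ**2 - 6*ζ/5 - 2): discriminant 236/25, real irrational roots 3/5 + (1/5)*sqrt(59) and 3/5 - (1/5)*sqrt(59); poles of order 1, moduli 3/5 + (1/5)*sqrt(59) and -3/5 + (1/5)*sqrt(59).
Denominator factor (ζ + 2/9): pole of order 1 at -2/9, modulus 2/9.
The radius of convergence is the smallest modulus among the singular points: 2/9.
The factor ζ**2 - 6*ζ/5 - 2 splits as (ζ - a)(ζ - a') with a = 3/5 - (1/5)*sqrt(59), a' = 3/5 + (1/5)*sqrt(59). At the order-1 pole a set g(ζ) = (ζ - a)*f(ζ) = [-33/(ζ + 2/9)] / (ζ - a').
Simple pole: residue = g(a) at a = 3/5 - (1/5)*sqrt(59), which is -1215/124 - (4995/7316)*sqrt(59).
At the order-1 pole -2/9 set g(ζ) = (ζ - (-2/9))*f(ζ) = -33/(ζ**2 - 6*ζ/5 - 2).
Simple pole: residue = g(a) at a = -2/9, which is 1215/62.
The factor ζ**2 - 6*ζ/5 - 2 splits as (ζ - a)(ζ - a') with a = 3/5 + (1/5)*sqrt(59), a' = 3/5 - (1/5)*sqrt(59). At the order-1 pole a set g(ζ) = (ζ - a)*f(ζ) = [-33/(ζ + 2/9)] / (ζ - a').
Simple pole: residue = g(a) at a = 3/5 + (1/5)*sqrt(59), which is -1215/124 + (4995/7316)*sqrt(59).
List the singular points by increasing real part (a conjugate pair: the negative imaginary part first).


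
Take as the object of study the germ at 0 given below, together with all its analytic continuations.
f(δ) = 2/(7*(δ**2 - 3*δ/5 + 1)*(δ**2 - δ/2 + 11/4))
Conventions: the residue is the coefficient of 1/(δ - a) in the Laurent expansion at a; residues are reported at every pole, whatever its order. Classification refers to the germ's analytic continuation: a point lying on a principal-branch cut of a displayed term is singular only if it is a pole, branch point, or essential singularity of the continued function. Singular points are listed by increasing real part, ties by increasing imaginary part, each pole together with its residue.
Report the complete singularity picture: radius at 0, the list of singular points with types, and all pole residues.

Denominator factor (δ**2 - 3*δ/5 + 1): discriminant -91/25, complex-conjugate roots (3/10) + ((1/10)*sqrt(91))*i and (3/10) - ((1/10)*sqrt(91))*i; poles of order 1, moduli 1 and 1.
Denominator factor (δ**2 - δ/2 + 11/4): discriminant -43/4, complex-conjugate roots (1/4) + ((1/4)*sqrt(43))*i and (1/4) - ((1/4)*sqrt(43))*i; poles of order 1, moduli (1/2)*sqrt(11) and (1/2)*sqrt(11).
The radius of convergence is the smallest modulus among the singular points: 1.
The factor δ**2 - δ/2 + 11/4 splits as (δ - a)(δ - a') with a = (1/4) - ((1/4)*sqrt(43))*i, a' = (1/4) + ((1/4)*sqrt(43))*i. At the order-1 pole a set g(δ) = (δ - a)*f(δ) = [2/(7*(δ**2 - 3*δ/5 + 1))] / (δ - a').
Simple pole: residue = g(a) at a = (1/4) - ((1/4)*sqrt(43))*i, which is (40/8897) - ((2840/382571)*sqrt(43))*i.
The factor δ**2 - δ/2 + 11/4 splits as (δ - a)(δ - a') with a = (1/4) + ((1/4)*sqrt(43))*i, a' = (1/4) - ((1/4)*sqrt(43))*i. At the order-1 pole a set g(δ) = (δ - a)*f(δ) = [2/(7*(δ**2 - 3*δ/5 + 1))] / (δ - a').
Simple pole: residue = g(a) at a = (1/4) + ((1/4)*sqrt(43))*i, which is (40/8897) + ((2840/382571)*sqrt(43))*i.
The factor δ**2 - 3*δ/5 + 1 splits as (δ - a)(δ - a') with a = (3/10) - ((1/10)*sqrt(91))*i, a' = (3/10) + ((1/10)*sqrt(91))*i. At the order-1 pole a set g(δ) = (δ - a)*f(δ) = [2/(7*(δ**2 - δ/2 + 11/4))] / (δ - a').
Simple pole: residue = g(a) at a = (3/10) - ((1/10)*sqrt(91))*i, which is (-40/8897) + ((7120/809627)*sqrt(91))*i.
The factor δ**2 - 3*δ/5 + 1 splits as (δ - a)(δ - a') with a = (3/10) + ((1/10)*sqrt(91))*i, a' = (3/10) - ((1/10)*sqrt(91))*i. At the order-1 pole a set g(δ) = (δ - a)*f(δ) = [2/(7*(δ**2 - δ/2 + 11/4))] / (δ - a').
Simple pole: residue = g(a) at a = (3/10) + ((1/10)*sqrt(91))*i, which is (-40/8897) - ((7120/809627)*sqrt(91))*i.
List the singular points by increasing real part (a conjugate pair: the negative imaginary part first).

Radius of convergence at 0: 1.
At (1/4) - ((1/4)*sqrt(43))*i: a pole of order 1; residue (40/8897) - ((2840/382571)*sqrt(43))*i.
At (1/4) + ((1/4)*sqrt(43))*i: a pole of order 1; residue (40/8897) + ((2840/382571)*sqrt(43))*i.
At (3/10) - ((1/10)*sqrt(91))*i: a pole of order 1; residue (-40/8897) + ((7120/809627)*sqrt(91))*i.
At (3/10) + ((1/10)*sqrt(91))*i: a pole of order 1; residue (-40/8897) - ((7120/809627)*sqrt(91))*i.


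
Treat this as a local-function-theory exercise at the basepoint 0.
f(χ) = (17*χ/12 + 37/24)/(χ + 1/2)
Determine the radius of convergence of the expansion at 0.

Denominator factor (χ + 1/2): pole of order 1 at -1/2, modulus 1/2.
The radius of convergence is the smallest modulus among the singular points: 1/2.

The radius of convergence is 1/2.


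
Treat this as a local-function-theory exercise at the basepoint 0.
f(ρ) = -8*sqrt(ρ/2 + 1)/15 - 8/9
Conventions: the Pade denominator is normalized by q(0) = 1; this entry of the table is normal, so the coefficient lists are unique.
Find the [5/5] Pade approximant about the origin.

Taylor coefficients needed (expand at 0): a_0 = -64/45, a_1 = -2/15, a_2 = 1/60, a_3 = -1/240, a_4 = 1/768, a_5 = -7/15360, a_6 = 7/40960, a_7 = -11/163840, a_8 = 143/5242880, a_9 = -143/12582912, a_10 = 2431/503316480.
Write the denominator as Q(ρ) = 1 + q1*ρ + q2*ρ^2 + q3*ρ^3 + q4*ρ^4 + q5*ρ^5. Requiring Q*f - P = O(ρ^11) with deg P <= 5 kills the coefficients of ρ^6..ρ^10 in Q*f:
  ρ^6: a_6 + q1*a_5 + q2*a_4 + q3*a_3 + q4*a_2 + q5*a_1 = 0, i.e. 7/40960 + (-7/15360)*q1 + (1/768)*q2 + (-1/240)*q3 + (1/60)*q4 + (-2/15)*q5 = 0.
  ρ^7: a_7 + q1*a_6 + q2*a_5 + q3*a_4 + q4*a_3 + q5*a_2 = 0, i.e. -11/163840 + (7/40960)*q1 + (-7/15360)*q2 + (1/768)*q3 + (-1/240)*q4 + (1/60)*q5 = 0.
  ρ^8: a_8 + q1*a_7 + q2*a_6 + q3*a_5 + q4*a_4 + q5*a_3 = 0, i.e. 143/5242880 + (-11/163840)*q1 + (7/40960)*q2 + (-7/15360)*q3 + (1/768)*q4 + (-1/240)*q5 = 0.
  ρ^9: a_9 + q1*a_8 + q2*a_7 + q3*a_6 + q4*a_5 + q5*a_4 = 0, i.e. -143/12582912 + (143/5242880)*q1 + (-11/163840)*q2 + (7/40960)*q3 + (-7/15360)*q4 + (1/768)*q5 = 0.
  ρ^10: a_10 + q1*a_9 + q2*a_8 + q3*a_7 + q4*a_6 + q5*a_5 = 0, i.e. 2431/503316480 + (-143/12582912)*q1 + (143/5242880)*q2 + (-11/163840)*q3 + (7/40960)*q4 + (-7/15360)*q5 = 0.
Solving this linear system: q1 = 9/8, q2 = 7/16, q3 = 35/512, q4 = 15/4096, q5 = 1/32768.
The numerator is Q*f truncated at degree 5: P0 = a_0 = -64/45; P1 = a_1 + q1*a_0 = -26/15; P2 = a_2 + q1*a_1 + q2*a_0 = -34/45; P3 = a_3 + q1*a_2 + q2*a_1 + q3*a_0 = -203/1440; P4 = a_4 + q1*a_3 + q2*a_2 + q3*a_1 + q4*a_0 = -1/96; P5 = a_5 + q1*a_4 + q2*a_3 + q3*a_2 + q4*a_1 + q5*a_0 = -19/92160.

The Pade approximant has numerator coefficients [-64/45, -26/15, -34/45, -203/1440, -1/96, -19/92160]; denominator coefficients [1, 9/8, 7/16, 35/512, 15/4096, 1/32768].


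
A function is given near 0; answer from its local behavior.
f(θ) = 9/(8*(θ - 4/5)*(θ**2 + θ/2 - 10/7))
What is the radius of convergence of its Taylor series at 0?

The radius of convergence is 4/5.

Denominator factor (θ - 4/5): pole of order 1 at 4/5, modulus 4/5.
Denominator factor (θ**2 + θ/2 - 10/7): discriminant 167/28, real irrational roots -1/4 + (1/28)*sqrt(1169) and -1/4 - (1/28)*sqrt(1169); poles of order 1, moduli -1/4 + (1/28)*sqrt(1169) and 1/4 + (1/28)*sqrt(1169).
The radius of convergence is the smallest modulus among the singular points: 4/5.


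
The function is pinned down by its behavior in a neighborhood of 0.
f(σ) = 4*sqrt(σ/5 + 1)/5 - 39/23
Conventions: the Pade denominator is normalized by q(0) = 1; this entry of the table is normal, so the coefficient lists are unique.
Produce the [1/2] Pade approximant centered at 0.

The Pade approximant has numerator coefficients [-103/115, 1717/18630]; denominator coefficients [1, -11/810, -23/4050].

Taylor coefficients needed (expand at 0): a_0 = -103/115, a_1 = 2/25, a_2 = -1/250, a_3 = 1/2500.
Write the denominator as Q(σ) = 1 + q1*σ + q2*σ^2. Requiring Q*f - P = O(σ^4) with deg P <= 1 kills the coefficients of σ^2..σ^3 in Q*f:
  σ^2: a_2 + q1*a_1 + q2*a_0 = 0, i.e. -1/250 + (2/25)*q1 + (-103/115)*q2 = 0.
  σ^3: a_3 + q1*a_2 + q2*a_1 = 0, i.e. 1/2500 + (-1/250)*q1 + (2/25)*q2 = 0.
Solving this linear system: q1 = -11/810, q2 = -23/4050.
The numerator is Q*f truncated at degree 1: P0 = a_0 = -103/115; P1 = a_1 + q1*a_0 = 1717/18630.


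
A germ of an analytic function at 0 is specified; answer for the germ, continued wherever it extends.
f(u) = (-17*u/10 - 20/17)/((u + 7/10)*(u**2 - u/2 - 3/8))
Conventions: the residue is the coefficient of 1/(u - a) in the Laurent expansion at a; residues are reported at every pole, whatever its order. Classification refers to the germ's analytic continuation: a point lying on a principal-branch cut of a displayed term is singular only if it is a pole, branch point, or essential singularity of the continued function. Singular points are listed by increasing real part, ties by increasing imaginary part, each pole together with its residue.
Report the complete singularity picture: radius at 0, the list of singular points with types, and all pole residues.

Radius of convergence at 0: -1/4 + (1/4)*sqrt(7).
At -7/10: a pole of order 1; residue 46/1581.
At 1/4 - (1/4)*sqrt(7): a pole of order 1; residue -23/1581 + (5288/11067)*sqrt(7).
At 1/4 + (1/4)*sqrt(7): a pole of order 1; residue -23/1581 - (5288/11067)*sqrt(7).

Denominator factor (u + 7/10): pole of order 1 at -7/10, modulus 7/10.
Denominator factor (u**2 - u/2 - 3/8): discriminant 7/4, real irrational roots 1/4 + (1/4)*sqrt(7) and 1/4 - (1/4)*sqrt(7); poles of order 1, moduli 1/4 + (1/4)*sqrt(7) and -1/4 + (1/4)*sqrt(7).
The radius of convergence is the smallest modulus among the singular points: -1/4 + (1/4)*sqrt(7).
At the order-1 pole -7/10 set g(u) = (u - (-7/10))*f(u) = (-17*u/10 - 20/17)/(u**2 - u/2 - 3/8).
Simple pole: residue = g(a) at a = -7/10, which is 46/1581.
The factor u**2 - u/2 - 3/8 splits as (u - a)(u - a') with a = 1/4 - (1/4)*sqrt(7), a' = 1/4 + (1/4)*sqrt(7). At the order-1 pole a set g(u) = (u - a)*f(u) = [(-17*u/10 - 20/17)/(u + 7/10)] / (u - a').
Simple pole: residue = g(a) at a = 1/4 - (1/4)*sqrt(7), which is -23/1581 + (5288/11067)*sqrt(7).
The factor u**2 - u/2 - 3/8 splits as (u - a)(u - a') with a = 1/4 + (1/4)*sqrt(7), a' = 1/4 - (1/4)*sqrt(7). At the order-1 pole a set g(u) = (u - a)*f(u) = [(-17*u/10 - 20/17)/(u + 7/10)] / (u - a').
Simple pole: residue = g(a) at a = 1/4 + (1/4)*sqrt(7), which is -23/1581 - (5288/11067)*sqrt(7).
List the singular points by increasing real part (a conjugate pair: the negative imaginary part first).


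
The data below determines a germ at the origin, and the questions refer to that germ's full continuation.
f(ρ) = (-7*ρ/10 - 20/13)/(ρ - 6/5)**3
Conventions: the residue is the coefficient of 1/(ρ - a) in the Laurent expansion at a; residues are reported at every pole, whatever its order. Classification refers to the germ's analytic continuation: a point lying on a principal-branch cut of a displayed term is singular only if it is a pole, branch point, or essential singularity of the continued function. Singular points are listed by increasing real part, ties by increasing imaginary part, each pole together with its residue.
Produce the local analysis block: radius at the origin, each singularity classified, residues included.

Radius of convergence at 0: 6/5.
At 6/5: a pole of order 3; residue 0.

Denominator factor (ρ - 6/5)^3: pole of order 3 at 6/5, modulus 6/5.
The radius of convergence is the smallest modulus among the singular points: 6/5.
At the order-3 pole 6/5 set g(ρ) = (ρ - (6/5))^3*f(ρ) = -7*ρ/10 - 20/13.
Order-3 pole: residue = g''(a)/2; g''(6/5) = 0, so the residue is 0.


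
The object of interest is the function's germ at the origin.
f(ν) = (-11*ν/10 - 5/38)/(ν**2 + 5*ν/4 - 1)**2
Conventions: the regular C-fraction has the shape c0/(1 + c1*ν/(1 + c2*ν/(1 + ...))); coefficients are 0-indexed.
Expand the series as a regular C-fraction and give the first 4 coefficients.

The regular C-fraction coefficients are [-5/38, -543/50, 903521/108600, 49516175/3924895224].

Taylor coefficients (expand at 0): a_0 = -5/38, a_1 = -543/380, a_2 = -2207/608, a_3 = -3561/380.
c0 = a_0 = -5/38. Peel one level at a time: if S = 1 + c*ν/S' with S'(0) = 1, then c is the ν-coefficient of S and S' = c*ν/(S - 1).
S_1 = c0/f = 1 + (-543/50)*ν + (903521/10000)*ν^2 + ...; c1 = -543/50.
S_2 = c1*ν/(S_1 - 1) = 1 + (903521/108600)*ν + (-1980647/18870336)*ν^2 + ...; c2 = 903521/108600.
S_3 = c2*ν/(S_2 - 1) = 1 + (49516175/3924895224)*ν + ...; c3 = 49516175/3924895224.


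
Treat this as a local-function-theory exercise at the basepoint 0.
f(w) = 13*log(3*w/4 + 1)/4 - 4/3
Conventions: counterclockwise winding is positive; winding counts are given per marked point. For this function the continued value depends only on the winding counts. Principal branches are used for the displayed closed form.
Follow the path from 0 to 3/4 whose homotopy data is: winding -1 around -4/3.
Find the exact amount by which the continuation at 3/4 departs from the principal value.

The rational part is single-valued and drops out of the difference; each branch term changes only by its own monodromy.
(13/4)*log(1 - w/(-4/3)): each positive loop around -4/3 adds 2*pi*i to the log, so winding -1 contributes (13/4)*(-1)*2*pi*i = -(13/2)*pi*i.
Summing the contributions at w = 3/4 gives -(13/2)*pi*i.

Continued minus principal equals -(13/2)*pi*i.


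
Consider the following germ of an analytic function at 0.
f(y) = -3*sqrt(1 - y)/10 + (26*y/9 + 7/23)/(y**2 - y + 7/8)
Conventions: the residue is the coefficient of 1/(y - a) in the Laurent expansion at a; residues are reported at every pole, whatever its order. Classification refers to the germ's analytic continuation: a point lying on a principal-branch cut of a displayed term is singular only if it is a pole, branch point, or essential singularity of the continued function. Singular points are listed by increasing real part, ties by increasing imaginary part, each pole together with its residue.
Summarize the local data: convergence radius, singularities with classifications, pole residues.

Radius of convergence at 0: (1/4)*sqrt(14).
At (1/2) - ((1/4)*sqrt(10))*i: a pole of order 1; residue (13/9) + ((362/1035)*sqrt(10))*i.
At (1/2) + ((1/4)*sqrt(10))*i: a pole of order 1; residue (13/9) - ((362/1035)*sqrt(10))*i.
At 1: an algebraic (square-root) branch point.

Denominator factor (y**2 - y + 7/8): discriminant -5/2, complex-conjugate roots (1/2) + ((1/4)*sqrt(10))*i and (1/2) - ((1/4)*sqrt(10))*i; poles of order 1, moduli (1/4)*sqrt(14) and (1/4)*sqrt(14).
Branch term (-3/10)*sqrt(1 - y/(1)): its argument vanishes at y = 1, a square-root branch point, modulus 1.
The radius of convergence is the smallest modulus among the singular points: (1/4)*sqrt(14).
The branch term is analytic at (1/2) - ((1/4)*sqrt(10))*i and contributes nothing to the residue; only the rational part matters.
The factor y**2 - y + 7/8 splits as (y - a)(y - a') with a = (1/2) - ((1/4)*sqrt(10))*i, a' = (1/2) + ((1/4)*sqrt(10))*i. At the order-1 pole a set g(y) = (y - a)*(rational part) = [26*y/9 + 7/23] / (y - a').
Simple pole: residue = g(a) at a = (1/2) - ((1/4)*sqrt(10))*i, which is (13/9) + ((362/1035)*sqrt(10))*i.
The branch term is analytic at (1/2) + ((1/4)*sqrt(10))*i and contributes nothing to the residue; only the rational part matters.
The factor y**2 - y + 7/8 splits as (y - a)(y - a') with a = (1/2) + ((1/4)*sqrt(10))*i, a' = (1/2) - ((1/4)*sqrt(10))*i. At the order-1 pole a set g(y) = (y - a)*(rational part) = [26*y/9 + 7/23] / (y - a').
Simple pole: residue = g(a) at a = (1/2) + ((1/4)*sqrt(10))*i, which is (13/9) - ((362/1035)*sqrt(10))*i.
List the singular points by increasing real part (a conjugate pair: the negative imaginary part first).


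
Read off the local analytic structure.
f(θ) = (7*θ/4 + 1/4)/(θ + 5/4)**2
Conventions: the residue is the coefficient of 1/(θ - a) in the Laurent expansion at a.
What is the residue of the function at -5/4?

The residue is 7/4.

At the order-2 pole -5/4 set g(θ) = (θ - (-5/4))^2*f(θ) = 7*θ/4 + 1/4.
Order-2 pole: residue = g'(a); g'(-5/4) = 7/4, so the residue is 7/4.


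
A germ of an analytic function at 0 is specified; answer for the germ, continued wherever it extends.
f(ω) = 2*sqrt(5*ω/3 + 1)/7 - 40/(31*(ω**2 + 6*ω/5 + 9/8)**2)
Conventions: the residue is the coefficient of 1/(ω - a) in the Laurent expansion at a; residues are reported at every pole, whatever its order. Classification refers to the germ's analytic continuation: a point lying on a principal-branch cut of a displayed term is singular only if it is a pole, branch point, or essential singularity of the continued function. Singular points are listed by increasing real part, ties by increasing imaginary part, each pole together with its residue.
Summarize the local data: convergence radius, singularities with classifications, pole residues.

Radius of convergence at 0: 3/5.
At (-3/5) - ((3/20)*sqrt(34))*i: a pole of order 2; residue -((20000/241893)*sqrt(34))*i.
At -3/5: an algebraic (square-root) branch point.
At (-3/5) + ((3/20)*sqrt(34))*i: a pole of order 2; residue ((20000/241893)*sqrt(34))*i.

Denominator factor (ω**2 + 6*ω/5 + 9/8)^2: discriminant -153/50, complex-conjugate roots (-3/5) + ((3/20)*sqrt(34))*i and (-3/5) - ((3/20)*sqrt(34))*i; poles of order 2, moduli (3/4)*sqrt(2) and (3/4)*sqrt(2).
Branch term (2/7)*sqrt(1 - ω/(-3/5)): its argument vanishes at ω = -3/5, a square-root branch point, modulus 3/5.
The radius of convergence is the smallest modulus among the singular points: 3/5.
The branch term is analytic at (-3/5) - ((3/20)*sqrt(34))*i and contributes nothing to the residue; only the rational part matters.
The factor ω**2 + 6*ω/5 + 9/8 splits as (ω - a)(ω - a') with a = (-3/5) - ((3/20)*sqrt(34))*i, a' = (-3/5) + ((3/20)*sqrt(34))*i. At the order-2 pole a set g(ω) = (ω - a)^2*(rational part) = [-40/31] / (ω - a')^2.
Order-2 pole: residue = g'(a); g'((-3/5) - ((3/20)*sqrt(34))*i) = -((20000/241893)*sqrt(34))*i, so the residue is -((20000/241893)*sqrt(34))*i.
The branch term is analytic at (-3/5) + ((3/20)*sqrt(34))*i and contributes nothing to the residue; only the rational part matters.
The factor ω**2 + 6*ω/5 + 9/8 splits as (ω - a)(ω - a') with a = (-3/5) + ((3/20)*sqrt(34))*i, a' = (-3/5) - ((3/20)*sqrt(34))*i. At the order-2 pole a set g(ω) = (ω - a)^2*(rational part) = [-40/31] / (ω - a')^2.
Order-2 pole: residue = g'(a); g'((-3/5) + ((3/20)*sqrt(34))*i) = ((20000/241893)*sqrt(34))*i, so the residue is ((20000/241893)*sqrt(34))*i.
List the singular points by increasing real part (a conjugate pair: the negative imaginary part first).


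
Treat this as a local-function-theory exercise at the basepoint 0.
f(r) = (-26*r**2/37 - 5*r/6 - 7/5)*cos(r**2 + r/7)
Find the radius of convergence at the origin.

The factor cos(r**2 + r/7) is entire and contributes no finite singular point.
The polynomial part has no poles.
No finite singular points: the Taylor series at 0 converges everywhere.

The radius of convergence is infinite.


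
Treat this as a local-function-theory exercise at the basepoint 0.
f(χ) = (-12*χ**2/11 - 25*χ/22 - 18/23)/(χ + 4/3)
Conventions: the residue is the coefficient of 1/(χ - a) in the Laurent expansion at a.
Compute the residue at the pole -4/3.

The residue is -916/759.

At the order-1 pole -4/3 set g(χ) = (χ - (-4/3))*f(χ) = -12*χ**2/11 - 25*χ/22 - 18/23.
Simple pole: residue = g(a) at a = -4/3, which is -916/759.


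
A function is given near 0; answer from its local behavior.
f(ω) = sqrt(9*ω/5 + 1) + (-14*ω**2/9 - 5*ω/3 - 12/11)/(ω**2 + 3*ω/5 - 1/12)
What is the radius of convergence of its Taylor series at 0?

The radius of convergence is -3/10 + (1/15)*sqrt(39).

Denominator factor (ω**2 + 3*ω/5 - 1/12): discriminant 52/75, real irrational roots -3/10 + (1/15)*sqrt(39) and -3/10 - (1/15)*sqrt(39); poles of order 1, moduli -3/10 + (1/15)*sqrt(39) and 3/10 + (1/15)*sqrt(39).
Branch term (1)*sqrt(1 - ω/(-5/9)): its argument vanishes at ω = -5/9, a square-root branch point, modulus 5/9.
The radius of convergence is the smallest modulus among the singular points: -3/10 + (1/15)*sqrt(39).


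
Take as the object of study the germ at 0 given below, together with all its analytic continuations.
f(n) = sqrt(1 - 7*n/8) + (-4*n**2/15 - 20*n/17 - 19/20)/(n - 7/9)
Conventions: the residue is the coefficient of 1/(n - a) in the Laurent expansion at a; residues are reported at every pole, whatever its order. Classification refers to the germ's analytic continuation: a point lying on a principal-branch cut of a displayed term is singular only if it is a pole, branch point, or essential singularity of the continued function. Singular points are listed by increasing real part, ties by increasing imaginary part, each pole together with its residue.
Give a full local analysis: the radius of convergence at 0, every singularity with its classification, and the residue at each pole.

Denominator factor (n - 7/9): pole of order 1 at 7/9, modulus 7/9.
Branch term (1)*sqrt(1 - n/(8/7)): its argument vanishes at n = 8/7, a square-root branch point, modulus 8/7.
The radius of convergence is the smallest modulus among the singular points: 7/9.
The branch term is analytic at 7/9 and contributes nothing to the residue; only the rational part matters.
At the order-1 pole 7/9 set g(n) = (n - (7/9))*(rational part) = -4*n**2/15 - 20*n/17 - 19/20.
Simple pole: residue = g(a) at a = 7/9, which is -167417/82620.
List the singular points by increasing real part (a conjugate pair: the negative imaginary part first).

Radius of convergence at 0: 7/9.
At 7/9: a pole of order 1; residue -167417/82620.
At 8/7: an algebraic (square-root) branch point.


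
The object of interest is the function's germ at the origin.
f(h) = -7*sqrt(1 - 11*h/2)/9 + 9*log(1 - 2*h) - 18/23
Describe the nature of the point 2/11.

The point is an algebraic (square-root) branch point.

The term (-7/9)*sqrt(1 - h/(2/11)) has argument 1 - 2/11/(2/11) = 0 at 2/11: a square-root (algebraic, two-sheeted) branch point; the remaining terms are analytic or single-valued there.


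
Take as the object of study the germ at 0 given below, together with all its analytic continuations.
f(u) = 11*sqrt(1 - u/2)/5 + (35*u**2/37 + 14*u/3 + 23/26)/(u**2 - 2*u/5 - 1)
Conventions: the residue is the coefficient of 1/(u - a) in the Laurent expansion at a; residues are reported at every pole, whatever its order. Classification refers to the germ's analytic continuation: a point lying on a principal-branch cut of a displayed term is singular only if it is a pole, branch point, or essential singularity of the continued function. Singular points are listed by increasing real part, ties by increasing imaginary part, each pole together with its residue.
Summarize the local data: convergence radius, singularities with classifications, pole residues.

Radius of convergence at 0: -1/5 + (1/5)*sqrt(26).
At 1/5 - (1/5)*sqrt(26): a pole of order 1; residue 280/111 - (40975/150072)*sqrt(26).
At 1/5 + (1/5)*sqrt(26): a pole of order 1; residue 280/111 + (40975/150072)*sqrt(26).
At 2: an algebraic (square-root) branch point.

Denominator factor (u**2 - 2*u/5 - 1): discriminant 104/25, real irrational roots 1/5 + (1/5)*sqrt(26) and 1/5 - (1/5)*sqrt(26); poles of order 1, moduli 1/5 + (1/5)*sqrt(26) and -1/5 + (1/5)*sqrt(26).
Branch term (11/5)*sqrt(1 - u/(2)): its argument vanishes at u = 2, a square-root branch point, modulus 2.
The radius of convergence is the smallest modulus among the singular points: -1/5 + (1/5)*sqrt(26).
The branch term is analytic at 1/5 - (1/5)*sqrt(26) and contributes nothing to the residue; only the rational part matters.
The factor u**2 - 2*u/5 - 1 splits as (u - a)(u - a') with a = 1/5 - (1/5)*sqrt(26), a' = 1/5 + (1/5)*sqrt(26). At the order-1 pole a set g(u) = (u - a)*(rational part) = [35*u**2/37 + 14*u/3 + 23/26] / (u - a').
Simple pole: residue = g(a) at a = 1/5 - (1/5)*sqrt(26), which is 280/111 - (40975/150072)*sqrt(26).
The branch term is analytic at 1/5 + (1/5)*sqrt(26) and contributes nothing to the residue; only the rational part matters.
The factor u**2 - 2*u/5 - 1 splits as (u - a)(u - a') with a = 1/5 + (1/5)*sqrt(26), a' = 1/5 - (1/5)*sqrt(26). At the order-1 pole a set g(u) = (u - a)*(rational part) = [35*u**2/37 + 14*u/3 + 23/26] / (u - a').
Simple pole: residue = g(a) at a = 1/5 + (1/5)*sqrt(26), which is 280/111 + (40975/150072)*sqrt(26).
List the singular points by increasing real part (a conjugate pair: the negative imaginary part first).
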